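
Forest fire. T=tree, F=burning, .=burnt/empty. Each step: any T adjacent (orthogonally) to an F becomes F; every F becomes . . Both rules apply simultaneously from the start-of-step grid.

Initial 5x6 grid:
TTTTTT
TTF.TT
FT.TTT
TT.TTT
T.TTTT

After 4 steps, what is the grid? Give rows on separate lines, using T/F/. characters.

Step 1: 5 trees catch fire, 2 burn out
  TTFTTT
  FF..TT
  .F.TTT
  FT.TTT
  T.TTTT
Step 2: 5 trees catch fire, 5 burn out
  FF.FTT
  ....TT
  ...TTT
  .F.TTT
  F.TTTT
Step 3: 1 trees catch fire, 5 burn out
  ....FT
  ....TT
  ...TTT
  ...TTT
  ..TTTT
Step 4: 2 trees catch fire, 1 burn out
  .....F
  ....FT
  ...TTT
  ...TTT
  ..TTTT

.....F
....FT
...TTT
...TTT
..TTTT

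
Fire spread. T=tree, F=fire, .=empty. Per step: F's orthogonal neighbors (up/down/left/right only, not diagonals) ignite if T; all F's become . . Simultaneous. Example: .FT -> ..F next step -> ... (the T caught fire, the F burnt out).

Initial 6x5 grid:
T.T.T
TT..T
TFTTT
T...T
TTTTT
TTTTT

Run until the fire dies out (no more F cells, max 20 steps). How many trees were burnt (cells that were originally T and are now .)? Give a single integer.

Answer: 21

Derivation:
Step 1: +3 fires, +1 burnt (F count now 3)
Step 2: +3 fires, +3 burnt (F count now 3)
Step 3: +3 fires, +3 burnt (F count now 3)
Step 4: +4 fires, +3 burnt (F count now 4)
Step 5: +4 fires, +4 burnt (F count now 4)
Step 6: +3 fires, +4 burnt (F count now 3)
Step 7: +1 fires, +3 burnt (F count now 1)
Step 8: +0 fires, +1 burnt (F count now 0)
Fire out after step 8
Initially T: 22, now '.': 29
Total burnt (originally-T cells now '.'): 21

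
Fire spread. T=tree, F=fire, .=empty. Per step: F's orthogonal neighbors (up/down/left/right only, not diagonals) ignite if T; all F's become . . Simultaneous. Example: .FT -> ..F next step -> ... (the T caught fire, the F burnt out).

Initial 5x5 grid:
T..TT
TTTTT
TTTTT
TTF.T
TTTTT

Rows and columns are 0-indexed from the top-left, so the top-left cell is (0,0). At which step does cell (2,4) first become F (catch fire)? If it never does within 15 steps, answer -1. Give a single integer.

Step 1: cell (2,4)='T' (+3 fires, +1 burnt)
Step 2: cell (2,4)='T' (+6 fires, +3 burnt)
Step 3: cell (2,4)='F' (+6 fires, +6 burnt)
  -> target ignites at step 3
Step 4: cell (2,4)='.' (+4 fires, +6 burnt)
Step 5: cell (2,4)='.' (+2 fires, +4 burnt)
Step 6: cell (2,4)='.' (+0 fires, +2 burnt)
  fire out at step 6

3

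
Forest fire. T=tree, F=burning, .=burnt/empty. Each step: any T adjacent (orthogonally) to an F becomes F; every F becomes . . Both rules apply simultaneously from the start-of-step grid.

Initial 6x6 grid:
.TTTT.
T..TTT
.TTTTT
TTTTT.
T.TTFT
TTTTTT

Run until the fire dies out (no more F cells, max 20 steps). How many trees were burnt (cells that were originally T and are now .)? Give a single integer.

Step 1: +4 fires, +1 burnt (F count now 4)
Step 2: +5 fires, +4 burnt (F count now 5)
Step 3: +5 fires, +5 burnt (F count now 5)
Step 4: +6 fires, +5 burnt (F count now 6)
Step 5: +4 fires, +6 burnt (F count now 4)
Step 6: +2 fires, +4 burnt (F count now 2)
Step 7: +1 fires, +2 burnt (F count now 1)
Step 8: +0 fires, +1 burnt (F count now 0)
Fire out after step 8
Initially T: 28, now '.': 35
Total burnt (originally-T cells now '.'): 27

Answer: 27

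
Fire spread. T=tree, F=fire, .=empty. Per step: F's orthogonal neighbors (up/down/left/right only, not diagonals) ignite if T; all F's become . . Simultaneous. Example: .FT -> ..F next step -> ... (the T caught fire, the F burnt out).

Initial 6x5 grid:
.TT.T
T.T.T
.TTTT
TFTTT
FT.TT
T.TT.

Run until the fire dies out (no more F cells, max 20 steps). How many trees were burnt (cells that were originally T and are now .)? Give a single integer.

Answer: 19

Derivation:
Step 1: +5 fires, +2 burnt (F count now 5)
Step 2: +2 fires, +5 burnt (F count now 2)
Step 3: +4 fires, +2 burnt (F count now 4)
Step 4: +4 fires, +4 burnt (F count now 4)
Step 5: +3 fires, +4 burnt (F count now 3)
Step 6: +1 fires, +3 burnt (F count now 1)
Step 7: +0 fires, +1 burnt (F count now 0)
Fire out after step 7
Initially T: 20, now '.': 29
Total burnt (originally-T cells now '.'): 19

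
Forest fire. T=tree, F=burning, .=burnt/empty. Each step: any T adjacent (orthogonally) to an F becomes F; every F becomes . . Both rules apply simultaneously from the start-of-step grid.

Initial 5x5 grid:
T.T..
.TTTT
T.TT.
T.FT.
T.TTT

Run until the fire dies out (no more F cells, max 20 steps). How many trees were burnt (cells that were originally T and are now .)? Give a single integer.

Step 1: +3 fires, +1 burnt (F count now 3)
Step 2: +3 fires, +3 burnt (F count now 3)
Step 3: +4 fires, +3 burnt (F count now 4)
Step 4: +1 fires, +4 burnt (F count now 1)
Step 5: +0 fires, +1 burnt (F count now 0)
Fire out after step 5
Initially T: 15, now '.': 21
Total burnt (originally-T cells now '.'): 11

Answer: 11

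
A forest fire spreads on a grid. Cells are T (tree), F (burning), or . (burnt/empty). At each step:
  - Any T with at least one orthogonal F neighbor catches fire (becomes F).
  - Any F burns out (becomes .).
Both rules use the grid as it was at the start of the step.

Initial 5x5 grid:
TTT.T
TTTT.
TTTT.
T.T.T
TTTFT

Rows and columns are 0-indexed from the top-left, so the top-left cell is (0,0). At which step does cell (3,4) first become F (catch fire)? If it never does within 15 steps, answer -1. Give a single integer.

Step 1: cell (3,4)='T' (+2 fires, +1 burnt)
Step 2: cell (3,4)='F' (+3 fires, +2 burnt)
  -> target ignites at step 2
Step 3: cell (3,4)='.' (+2 fires, +3 burnt)
Step 4: cell (3,4)='.' (+4 fires, +2 burnt)
Step 5: cell (3,4)='.' (+4 fires, +4 burnt)
Step 6: cell (3,4)='.' (+2 fires, +4 burnt)
Step 7: cell (3,4)='.' (+1 fires, +2 burnt)
Step 8: cell (3,4)='.' (+0 fires, +1 burnt)
  fire out at step 8

2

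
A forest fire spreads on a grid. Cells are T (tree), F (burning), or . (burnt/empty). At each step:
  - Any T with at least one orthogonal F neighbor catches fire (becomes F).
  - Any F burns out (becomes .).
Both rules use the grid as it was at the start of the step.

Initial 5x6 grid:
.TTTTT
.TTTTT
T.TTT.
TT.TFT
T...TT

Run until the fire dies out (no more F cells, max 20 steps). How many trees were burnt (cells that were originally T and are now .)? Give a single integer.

Answer: 17

Derivation:
Step 1: +4 fires, +1 burnt (F count now 4)
Step 2: +3 fires, +4 burnt (F count now 3)
Step 3: +4 fires, +3 burnt (F count now 4)
Step 4: +3 fires, +4 burnt (F count now 3)
Step 5: +2 fires, +3 burnt (F count now 2)
Step 6: +1 fires, +2 burnt (F count now 1)
Step 7: +0 fires, +1 burnt (F count now 0)
Fire out after step 7
Initially T: 21, now '.': 26
Total burnt (originally-T cells now '.'): 17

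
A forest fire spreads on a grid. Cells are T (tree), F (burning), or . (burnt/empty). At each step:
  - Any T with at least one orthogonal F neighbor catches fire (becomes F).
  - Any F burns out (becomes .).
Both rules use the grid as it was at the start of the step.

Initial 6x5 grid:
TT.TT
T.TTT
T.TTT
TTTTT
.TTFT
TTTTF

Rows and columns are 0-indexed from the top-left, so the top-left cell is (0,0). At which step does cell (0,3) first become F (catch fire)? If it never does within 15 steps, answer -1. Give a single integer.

Step 1: cell (0,3)='T' (+4 fires, +2 burnt)
Step 2: cell (0,3)='T' (+5 fires, +4 burnt)
Step 3: cell (0,3)='T' (+5 fires, +5 burnt)
Step 4: cell (0,3)='F' (+5 fires, +5 burnt)
  -> target ignites at step 4
Step 5: cell (0,3)='.' (+2 fires, +5 burnt)
Step 6: cell (0,3)='.' (+1 fires, +2 burnt)
Step 7: cell (0,3)='.' (+1 fires, +1 burnt)
Step 8: cell (0,3)='.' (+1 fires, +1 burnt)
Step 9: cell (0,3)='.' (+0 fires, +1 burnt)
  fire out at step 9

4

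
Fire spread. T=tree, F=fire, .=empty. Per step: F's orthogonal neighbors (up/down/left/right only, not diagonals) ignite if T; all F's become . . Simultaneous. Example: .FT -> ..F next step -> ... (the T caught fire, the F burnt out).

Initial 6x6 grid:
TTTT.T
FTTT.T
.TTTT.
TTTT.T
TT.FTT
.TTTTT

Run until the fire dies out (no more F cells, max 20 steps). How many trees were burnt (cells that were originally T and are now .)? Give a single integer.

Answer: 25

Derivation:
Step 1: +5 fires, +2 burnt (F count now 5)
Step 2: +8 fires, +5 burnt (F count now 8)
Step 3: +8 fires, +8 burnt (F count now 8)
Step 4: +3 fires, +8 burnt (F count now 3)
Step 5: +1 fires, +3 burnt (F count now 1)
Step 6: +0 fires, +1 burnt (F count now 0)
Fire out after step 6
Initially T: 27, now '.': 34
Total burnt (originally-T cells now '.'): 25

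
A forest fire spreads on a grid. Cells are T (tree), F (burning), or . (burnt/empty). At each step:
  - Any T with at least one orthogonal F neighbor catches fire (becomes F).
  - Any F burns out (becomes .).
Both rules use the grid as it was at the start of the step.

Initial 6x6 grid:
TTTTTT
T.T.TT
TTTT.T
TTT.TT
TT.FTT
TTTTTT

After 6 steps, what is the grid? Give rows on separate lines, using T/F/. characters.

Step 1: 2 trees catch fire, 1 burn out
  TTTTTT
  T.T.TT
  TTTT.T
  TTT.TT
  TT..FT
  TTTFTT
Step 2: 4 trees catch fire, 2 burn out
  TTTTTT
  T.T.TT
  TTTT.T
  TTT.FT
  TT...F
  TTF.FT
Step 3: 3 trees catch fire, 4 burn out
  TTTTTT
  T.T.TT
  TTTT.T
  TTT..F
  TT....
  TF...F
Step 4: 3 trees catch fire, 3 burn out
  TTTTTT
  T.T.TT
  TTTT.F
  TTT...
  TF....
  F.....
Step 5: 3 trees catch fire, 3 burn out
  TTTTTT
  T.T.TF
  TTTT..
  TFT...
  F.....
  ......
Step 6: 5 trees catch fire, 3 burn out
  TTTTTF
  T.T.F.
  TFTT..
  F.F...
  ......
  ......

TTTTTF
T.T.F.
TFTT..
F.F...
......
......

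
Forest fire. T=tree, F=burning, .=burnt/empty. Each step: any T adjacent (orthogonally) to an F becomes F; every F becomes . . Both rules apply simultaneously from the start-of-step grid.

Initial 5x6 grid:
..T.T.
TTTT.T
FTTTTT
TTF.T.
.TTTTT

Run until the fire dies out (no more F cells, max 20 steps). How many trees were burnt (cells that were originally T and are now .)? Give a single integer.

Step 1: +6 fires, +2 burnt (F count now 6)
Step 2: +5 fires, +6 burnt (F count now 5)
Step 3: +4 fires, +5 burnt (F count now 4)
Step 4: +3 fires, +4 burnt (F count now 3)
Step 5: +1 fires, +3 burnt (F count now 1)
Step 6: +0 fires, +1 burnt (F count now 0)
Fire out after step 6
Initially T: 20, now '.': 29
Total burnt (originally-T cells now '.'): 19

Answer: 19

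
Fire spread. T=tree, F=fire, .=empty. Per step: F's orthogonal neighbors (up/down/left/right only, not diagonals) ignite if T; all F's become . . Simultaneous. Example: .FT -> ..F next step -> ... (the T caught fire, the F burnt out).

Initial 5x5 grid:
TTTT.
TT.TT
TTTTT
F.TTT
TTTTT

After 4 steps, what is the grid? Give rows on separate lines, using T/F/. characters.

Step 1: 2 trees catch fire, 1 burn out
  TTTT.
  TT.TT
  FTTTT
  ..TTT
  FTTTT
Step 2: 3 trees catch fire, 2 burn out
  TTTT.
  FT.TT
  .FTTT
  ..TTT
  .FTTT
Step 3: 4 trees catch fire, 3 burn out
  FTTT.
  .F.TT
  ..FTT
  ..TTT
  ..FTT
Step 4: 4 trees catch fire, 4 burn out
  .FTT.
  ...TT
  ...FT
  ..FTT
  ...FT

.FTT.
...TT
...FT
..FTT
...FT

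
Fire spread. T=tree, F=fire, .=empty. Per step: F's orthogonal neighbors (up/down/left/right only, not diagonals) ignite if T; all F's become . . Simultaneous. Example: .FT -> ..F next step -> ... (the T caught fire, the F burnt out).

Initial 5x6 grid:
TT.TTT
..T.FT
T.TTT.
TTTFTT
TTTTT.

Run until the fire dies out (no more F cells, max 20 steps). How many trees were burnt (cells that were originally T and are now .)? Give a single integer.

Step 1: +7 fires, +2 burnt (F count now 7)
Step 2: +7 fires, +7 burnt (F count now 7)
Step 3: +3 fires, +7 burnt (F count now 3)
Step 4: +2 fires, +3 burnt (F count now 2)
Step 5: +0 fires, +2 burnt (F count now 0)
Fire out after step 5
Initially T: 21, now '.': 28
Total burnt (originally-T cells now '.'): 19

Answer: 19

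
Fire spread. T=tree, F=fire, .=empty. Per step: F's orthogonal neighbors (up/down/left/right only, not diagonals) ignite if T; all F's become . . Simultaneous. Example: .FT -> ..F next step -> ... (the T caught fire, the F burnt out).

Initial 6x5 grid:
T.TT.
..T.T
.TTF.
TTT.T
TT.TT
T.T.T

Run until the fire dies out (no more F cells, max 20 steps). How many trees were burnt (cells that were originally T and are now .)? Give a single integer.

Answer: 11

Derivation:
Step 1: +1 fires, +1 burnt (F count now 1)
Step 2: +3 fires, +1 burnt (F count now 3)
Step 3: +2 fires, +3 burnt (F count now 2)
Step 4: +3 fires, +2 burnt (F count now 3)
Step 5: +1 fires, +3 burnt (F count now 1)
Step 6: +1 fires, +1 burnt (F count now 1)
Step 7: +0 fires, +1 burnt (F count now 0)
Fire out after step 7
Initially T: 18, now '.': 23
Total burnt (originally-T cells now '.'): 11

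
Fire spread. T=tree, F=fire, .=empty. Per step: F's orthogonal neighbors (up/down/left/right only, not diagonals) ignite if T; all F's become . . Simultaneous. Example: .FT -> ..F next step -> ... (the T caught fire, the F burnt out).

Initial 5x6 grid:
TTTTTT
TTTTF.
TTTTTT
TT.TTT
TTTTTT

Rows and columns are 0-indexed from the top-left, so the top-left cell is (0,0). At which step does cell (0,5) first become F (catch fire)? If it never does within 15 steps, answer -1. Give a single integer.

Step 1: cell (0,5)='T' (+3 fires, +1 burnt)
Step 2: cell (0,5)='F' (+6 fires, +3 burnt)
  -> target ignites at step 2
Step 3: cell (0,5)='.' (+6 fires, +6 burnt)
Step 4: cell (0,5)='.' (+5 fires, +6 burnt)
Step 5: cell (0,5)='.' (+4 fires, +5 burnt)
Step 6: cell (0,5)='.' (+2 fires, +4 burnt)
Step 7: cell (0,5)='.' (+1 fires, +2 burnt)
Step 8: cell (0,5)='.' (+0 fires, +1 burnt)
  fire out at step 8

2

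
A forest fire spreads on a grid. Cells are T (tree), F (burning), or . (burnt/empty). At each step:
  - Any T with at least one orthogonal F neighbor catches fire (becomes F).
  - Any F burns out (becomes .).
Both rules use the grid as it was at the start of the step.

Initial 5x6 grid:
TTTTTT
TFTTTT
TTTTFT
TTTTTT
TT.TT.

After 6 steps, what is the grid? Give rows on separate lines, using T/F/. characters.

Step 1: 8 trees catch fire, 2 burn out
  TFTTTT
  F.FTFT
  TFTF.F
  TTTTFT
  TT.TT.
Step 2: 11 trees catch fire, 8 burn out
  F.FTFT
  ...F.F
  F.F...
  TFTF.F
  TT.TF.
Step 3: 6 trees catch fire, 11 burn out
  ...F.F
  ......
  ......
  F.F...
  TF.F..
Step 4: 1 trees catch fire, 6 burn out
  ......
  ......
  ......
  ......
  F.....
Step 5: 0 trees catch fire, 1 burn out
  ......
  ......
  ......
  ......
  ......
Step 6: 0 trees catch fire, 0 burn out
  ......
  ......
  ......
  ......
  ......

......
......
......
......
......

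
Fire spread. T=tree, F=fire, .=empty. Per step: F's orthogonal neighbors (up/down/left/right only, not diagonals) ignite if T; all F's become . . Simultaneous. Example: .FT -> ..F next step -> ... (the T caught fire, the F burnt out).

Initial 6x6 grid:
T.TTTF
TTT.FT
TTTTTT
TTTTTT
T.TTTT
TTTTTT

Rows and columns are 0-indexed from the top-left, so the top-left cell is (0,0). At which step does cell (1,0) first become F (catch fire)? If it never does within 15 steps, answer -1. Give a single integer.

Step 1: cell (1,0)='T' (+3 fires, +2 burnt)
Step 2: cell (1,0)='T' (+4 fires, +3 burnt)
Step 3: cell (1,0)='T' (+5 fires, +4 burnt)
Step 4: cell (1,0)='T' (+6 fires, +5 burnt)
Step 5: cell (1,0)='T' (+6 fires, +6 burnt)
Step 6: cell (1,0)='F' (+3 fires, +6 burnt)
  -> target ignites at step 6
Step 7: cell (1,0)='.' (+3 fires, +3 burnt)
Step 8: cell (1,0)='.' (+1 fires, +3 burnt)
Step 9: cell (1,0)='.' (+0 fires, +1 burnt)
  fire out at step 9

6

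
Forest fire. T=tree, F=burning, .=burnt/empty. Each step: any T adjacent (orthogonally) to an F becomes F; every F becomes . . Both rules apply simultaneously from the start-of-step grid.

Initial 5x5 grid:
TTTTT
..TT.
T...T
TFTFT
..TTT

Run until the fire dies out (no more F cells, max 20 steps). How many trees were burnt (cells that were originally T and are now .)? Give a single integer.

Answer: 8

Derivation:
Step 1: +4 fires, +2 burnt (F count now 4)
Step 2: +4 fires, +4 burnt (F count now 4)
Step 3: +0 fires, +4 burnt (F count now 0)
Fire out after step 3
Initially T: 15, now '.': 18
Total burnt (originally-T cells now '.'): 8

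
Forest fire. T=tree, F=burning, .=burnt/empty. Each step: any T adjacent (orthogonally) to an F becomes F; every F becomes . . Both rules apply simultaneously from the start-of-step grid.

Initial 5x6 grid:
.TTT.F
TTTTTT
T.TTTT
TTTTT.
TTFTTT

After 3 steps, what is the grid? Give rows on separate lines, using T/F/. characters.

Step 1: 4 trees catch fire, 2 burn out
  .TTT..
  TTTTTF
  T.TTTT
  TTFTT.
  TF.FTT
Step 2: 7 trees catch fire, 4 burn out
  .TTT..
  TTTTF.
  T.FTTF
  TF.FT.
  F...FT
Step 3: 7 trees catch fire, 7 burn out
  .TTT..
  TTFF..
  T..FF.
  F...F.
  .....F

.TTT..
TTFF..
T..FF.
F...F.
.....F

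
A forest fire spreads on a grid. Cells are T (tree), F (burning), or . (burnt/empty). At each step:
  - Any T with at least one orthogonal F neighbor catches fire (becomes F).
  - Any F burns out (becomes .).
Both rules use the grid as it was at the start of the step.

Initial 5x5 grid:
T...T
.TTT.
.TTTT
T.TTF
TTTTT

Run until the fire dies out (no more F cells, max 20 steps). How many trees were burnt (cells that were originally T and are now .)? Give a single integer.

Step 1: +3 fires, +1 burnt (F count now 3)
Step 2: +3 fires, +3 burnt (F count now 3)
Step 3: +3 fires, +3 burnt (F count now 3)
Step 4: +3 fires, +3 burnt (F count now 3)
Step 5: +2 fires, +3 burnt (F count now 2)
Step 6: +1 fires, +2 burnt (F count now 1)
Step 7: +0 fires, +1 burnt (F count now 0)
Fire out after step 7
Initially T: 17, now '.': 23
Total burnt (originally-T cells now '.'): 15

Answer: 15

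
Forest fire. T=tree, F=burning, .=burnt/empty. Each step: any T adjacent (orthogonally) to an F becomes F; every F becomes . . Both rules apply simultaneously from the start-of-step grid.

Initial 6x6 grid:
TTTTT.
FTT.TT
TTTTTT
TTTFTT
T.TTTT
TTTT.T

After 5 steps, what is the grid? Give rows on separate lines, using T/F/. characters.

Step 1: 7 trees catch fire, 2 burn out
  FTTTT.
  .FT.TT
  FTTFTT
  TTF.FT
  T.TFTT
  TTTT.T
Step 2: 11 trees catch fire, 7 burn out
  .FTTT.
  ..F.TT
  .FF.FT
  FF...F
  T.F.FT
  TTTF.T
Step 3: 6 trees catch fire, 11 burn out
  ..FTT.
  ....FT
  .....F
  ......
  F....F
  TTF..T
Step 4: 6 trees catch fire, 6 burn out
  ...FF.
  .....F
  ......
  ......
  ......
  FF...F
Step 5: 0 trees catch fire, 6 burn out
  ......
  ......
  ......
  ......
  ......
  ......

......
......
......
......
......
......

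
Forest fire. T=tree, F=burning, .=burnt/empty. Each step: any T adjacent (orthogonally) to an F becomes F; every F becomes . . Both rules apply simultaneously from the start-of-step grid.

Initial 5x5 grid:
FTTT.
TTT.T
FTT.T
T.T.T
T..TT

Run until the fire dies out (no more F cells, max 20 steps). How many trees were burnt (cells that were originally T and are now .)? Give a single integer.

Step 1: +4 fires, +2 burnt (F count now 4)
Step 2: +4 fires, +4 burnt (F count now 4)
Step 3: +3 fires, +4 burnt (F count now 3)
Step 4: +0 fires, +3 burnt (F count now 0)
Fire out after step 4
Initially T: 16, now '.': 20
Total burnt (originally-T cells now '.'): 11

Answer: 11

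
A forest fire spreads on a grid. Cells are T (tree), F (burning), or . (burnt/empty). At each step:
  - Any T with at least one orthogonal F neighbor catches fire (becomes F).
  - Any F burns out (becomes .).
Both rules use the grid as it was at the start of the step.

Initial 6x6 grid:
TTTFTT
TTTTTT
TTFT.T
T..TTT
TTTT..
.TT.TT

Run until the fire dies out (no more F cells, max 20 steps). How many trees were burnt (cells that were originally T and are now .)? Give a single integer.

Answer: 25

Derivation:
Step 1: +6 fires, +2 burnt (F count now 6)
Step 2: +6 fires, +6 burnt (F count now 6)
Step 3: +6 fires, +6 burnt (F count now 6)
Step 4: +4 fires, +6 burnt (F count now 4)
Step 5: +2 fires, +4 burnt (F count now 2)
Step 6: +1 fires, +2 burnt (F count now 1)
Step 7: +0 fires, +1 burnt (F count now 0)
Fire out after step 7
Initially T: 27, now '.': 34
Total burnt (originally-T cells now '.'): 25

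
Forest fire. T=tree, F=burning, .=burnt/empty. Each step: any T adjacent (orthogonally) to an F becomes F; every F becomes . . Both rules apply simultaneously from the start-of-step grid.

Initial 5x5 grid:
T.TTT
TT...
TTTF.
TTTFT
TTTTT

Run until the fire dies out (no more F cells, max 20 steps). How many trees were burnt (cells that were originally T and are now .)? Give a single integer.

Answer: 15

Derivation:
Step 1: +4 fires, +2 burnt (F count now 4)
Step 2: +4 fires, +4 burnt (F count now 4)
Step 3: +4 fires, +4 burnt (F count now 4)
Step 4: +2 fires, +4 burnt (F count now 2)
Step 5: +1 fires, +2 burnt (F count now 1)
Step 6: +0 fires, +1 burnt (F count now 0)
Fire out after step 6
Initially T: 18, now '.': 22
Total burnt (originally-T cells now '.'): 15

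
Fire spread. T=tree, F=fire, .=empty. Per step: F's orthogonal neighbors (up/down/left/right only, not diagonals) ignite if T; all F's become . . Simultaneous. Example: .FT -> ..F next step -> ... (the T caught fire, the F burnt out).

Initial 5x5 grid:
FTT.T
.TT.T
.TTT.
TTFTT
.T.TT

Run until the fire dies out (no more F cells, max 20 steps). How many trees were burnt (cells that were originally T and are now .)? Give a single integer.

Answer: 14

Derivation:
Step 1: +4 fires, +2 burnt (F count now 4)
Step 2: +9 fires, +4 burnt (F count now 9)
Step 3: +1 fires, +9 burnt (F count now 1)
Step 4: +0 fires, +1 burnt (F count now 0)
Fire out after step 4
Initially T: 16, now '.': 23
Total burnt (originally-T cells now '.'): 14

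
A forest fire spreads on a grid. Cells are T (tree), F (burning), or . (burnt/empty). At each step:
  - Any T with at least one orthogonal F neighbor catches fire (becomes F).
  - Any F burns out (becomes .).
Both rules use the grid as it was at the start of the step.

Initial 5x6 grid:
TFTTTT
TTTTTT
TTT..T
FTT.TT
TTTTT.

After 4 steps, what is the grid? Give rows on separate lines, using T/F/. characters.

Step 1: 6 trees catch fire, 2 burn out
  F.FTTT
  TFTTTT
  FTT..T
  .FT.TT
  FTTTT.
Step 2: 6 trees catch fire, 6 burn out
  ...FTT
  F.FTTT
  .FT..T
  ..F.TT
  .FTTT.
Step 3: 4 trees catch fire, 6 burn out
  ....FT
  ...FTT
  ..F..T
  ....TT
  ..FTT.
Step 4: 3 trees catch fire, 4 burn out
  .....F
  ....FT
  .....T
  ....TT
  ...FT.

.....F
....FT
.....T
....TT
...FT.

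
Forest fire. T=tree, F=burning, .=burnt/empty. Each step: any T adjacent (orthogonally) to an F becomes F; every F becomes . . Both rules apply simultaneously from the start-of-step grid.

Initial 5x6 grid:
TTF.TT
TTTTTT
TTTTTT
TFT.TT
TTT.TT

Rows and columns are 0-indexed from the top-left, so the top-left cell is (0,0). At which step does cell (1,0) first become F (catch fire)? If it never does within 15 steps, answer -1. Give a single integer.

Step 1: cell (1,0)='T' (+6 fires, +2 burnt)
Step 2: cell (1,0)='T' (+7 fires, +6 burnt)
Step 3: cell (1,0)='F' (+3 fires, +7 burnt)
  -> target ignites at step 3
Step 4: cell (1,0)='.' (+3 fires, +3 burnt)
Step 5: cell (1,0)='.' (+3 fires, +3 burnt)
Step 6: cell (1,0)='.' (+2 fires, +3 burnt)
Step 7: cell (1,0)='.' (+1 fires, +2 burnt)
Step 8: cell (1,0)='.' (+0 fires, +1 burnt)
  fire out at step 8

3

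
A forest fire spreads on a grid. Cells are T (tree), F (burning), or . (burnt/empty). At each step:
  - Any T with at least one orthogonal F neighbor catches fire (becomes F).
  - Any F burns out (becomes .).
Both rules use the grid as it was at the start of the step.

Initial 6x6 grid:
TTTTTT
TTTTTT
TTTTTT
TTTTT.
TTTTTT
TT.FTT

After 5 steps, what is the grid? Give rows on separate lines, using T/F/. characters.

Step 1: 2 trees catch fire, 1 burn out
  TTTTTT
  TTTTTT
  TTTTTT
  TTTTT.
  TTTFTT
  TT..FT
Step 2: 4 trees catch fire, 2 burn out
  TTTTTT
  TTTTTT
  TTTTTT
  TTTFT.
  TTF.FT
  TT...F
Step 3: 5 trees catch fire, 4 burn out
  TTTTTT
  TTTTTT
  TTTFTT
  TTF.F.
  TF...F
  TT....
Step 4: 6 trees catch fire, 5 burn out
  TTTTTT
  TTTFTT
  TTF.FT
  TF....
  F.....
  TF....
Step 5: 7 trees catch fire, 6 burn out
  TTTFTT
  TTF.FT
  TF...F
  F.....
  ......
  F.....

TTTFTT
TTF.FT
TF...F
F.....
......
F.....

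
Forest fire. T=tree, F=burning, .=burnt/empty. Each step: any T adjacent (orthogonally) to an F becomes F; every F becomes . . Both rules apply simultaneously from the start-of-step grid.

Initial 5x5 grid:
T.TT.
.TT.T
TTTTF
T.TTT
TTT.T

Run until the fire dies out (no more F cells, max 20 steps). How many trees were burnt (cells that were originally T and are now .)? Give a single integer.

Answer: 17

Derivation:
Step 1: +3 fires, +1 burnt (F count now 3)
Step 2: +3 fires, +3 burnt (F count now 3)
Step 3: +3 fires, +3 burnt (F count now 3)
Step 4: +4 fires, +3 burnt (F count now 4)
Step 5: +3 fires, +4 burnt (F count now 3)
Step 6: +1 fires, +3 burnt (F count now 1)
Step 7: +0 fires, +1 burnt (F count now 0)
Fire out after step 7
Initially T: 18, now '.': 24
Total burnt (originally-T cells now '.'): 17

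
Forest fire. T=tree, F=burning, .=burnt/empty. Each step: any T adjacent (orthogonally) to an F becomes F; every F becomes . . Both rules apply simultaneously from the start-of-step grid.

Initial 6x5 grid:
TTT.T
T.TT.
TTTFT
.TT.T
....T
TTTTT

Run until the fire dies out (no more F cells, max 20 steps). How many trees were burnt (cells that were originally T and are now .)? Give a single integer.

Step 1: +3 fires, +1 burnt (F count now 3)
Step 2: +4 fires, +3 burnt (F count now 4)
Step 3: +4 fires, +4 burnt (F count now 4)
Step 4: +3 fires, +4 burnt (F count now 3)
Step 5: +2 fires, +3 burnt (F count now 2)
Step 6: +1 fires, +2 burnt (F count now 1)
Step 7: +1 fires, +1 burnt (F count now 1)
Step 8: +1 fires, +1 burnt (F count now 1)
Step 9: +0 fires, +1 burnt (F count now 0)
Fire out after step 9
Initially T: 20, now '.': 29
Total burnt (originally-T cells now '.'): 19

Answer: 19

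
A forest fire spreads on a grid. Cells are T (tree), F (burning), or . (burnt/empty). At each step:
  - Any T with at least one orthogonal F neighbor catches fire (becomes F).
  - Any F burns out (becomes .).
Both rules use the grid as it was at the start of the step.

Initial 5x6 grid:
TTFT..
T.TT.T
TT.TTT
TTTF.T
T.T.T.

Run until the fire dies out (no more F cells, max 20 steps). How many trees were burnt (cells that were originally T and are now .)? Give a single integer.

Answer: 18

Derivation:
Step 1: +5 fires, +2 burnt (F count now 5)
Step 2: +5 fires, +5 burnt (F count now 5)
Step 3: +4 fires, +5 burnt (F count now 4)
Step 4: +4 fires, +4 burnt (F count now 4)
Step 5: +0 fires, +4 burnt (F count now 0)
Fire out after step 5
Initially T: 19, now '.': 29
Total burnt (originally-T cells now '.'): 18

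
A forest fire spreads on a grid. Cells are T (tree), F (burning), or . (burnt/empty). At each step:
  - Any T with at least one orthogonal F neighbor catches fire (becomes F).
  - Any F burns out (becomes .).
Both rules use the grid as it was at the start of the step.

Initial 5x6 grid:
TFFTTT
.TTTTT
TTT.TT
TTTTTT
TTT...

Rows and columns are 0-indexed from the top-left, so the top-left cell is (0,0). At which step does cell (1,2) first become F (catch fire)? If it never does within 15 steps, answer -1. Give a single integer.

Step 1: cell (1,2)='F' (+4 fires, +2 burnt)
  -> target ignites at step 1
Step 2: cell (1,2)='.' (+4 fires, +4 burnt)
Step 3: cell (1,2)='.' (+5 fires, +4 burnt)
Step 4: cell (1,2)='.' (+6 fires, +5 burnt)
Step 5: cell (1,2)='.' (+3 fires, +6 burnt)
Step 6: cell (1,2)='.' (+1 fires, +3 burnt)
Step 7: cell (1,2)='.' (+0 fires, +1 burnt)
  fire out at step 7

1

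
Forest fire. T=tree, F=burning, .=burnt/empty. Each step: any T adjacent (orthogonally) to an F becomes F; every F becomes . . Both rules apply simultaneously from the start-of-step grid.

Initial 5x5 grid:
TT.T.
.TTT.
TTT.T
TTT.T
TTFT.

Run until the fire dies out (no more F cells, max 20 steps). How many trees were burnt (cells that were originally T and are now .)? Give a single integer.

Step 1: +3 fires, +1 burnt (F count now 3)
Step 2: +3 fires, +3 burnt (F count now 3)
Step 3: +3 fires, +3 burnt (F count now 3)
Step 4: +3 fires, +3 burnt (F count now 3)
Step 5: +2 fires, +3 burnt (F count now 2)
Step 6: +1 fires, +2 burnt (F count now 1)
Step 7: +0 fires, +1 burnt (F count now 0)
Fire out after step 7
Initially T: 17, now '.': 23
Total burnt (originally-T cells now '.'): 15

Answer: 15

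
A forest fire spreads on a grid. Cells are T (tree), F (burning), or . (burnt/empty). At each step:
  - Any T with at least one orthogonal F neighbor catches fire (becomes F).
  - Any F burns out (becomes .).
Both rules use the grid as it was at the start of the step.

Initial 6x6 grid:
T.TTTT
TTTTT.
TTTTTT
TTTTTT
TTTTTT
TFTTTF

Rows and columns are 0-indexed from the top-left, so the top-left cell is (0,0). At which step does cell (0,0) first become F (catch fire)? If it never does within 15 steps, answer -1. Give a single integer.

Step 1: cell (0,0)='T' (+5 fires, +2 burnt)
Step 2: cell (0,0)='T' (+6 fires, +5 burnt)
Step 3: cell (0,0)='T' (+6 fires, +6 burnt)
Step 4: cell (0,0)='T' (+5 fires, +6 burnt)
Step 5: cell (0,0)='T' (+4 fires, +5 burnt)
Step 6: cell (0,0)='F' (+4 fires, +4 burnt)
  -> target ignites at step 6
Step 7: cell (0,0)='.' (+2 fires, +4 burnt)
Step 8: cell (0,0)='.' (+0 fires, +2 burnt)
  fire out at step 8

6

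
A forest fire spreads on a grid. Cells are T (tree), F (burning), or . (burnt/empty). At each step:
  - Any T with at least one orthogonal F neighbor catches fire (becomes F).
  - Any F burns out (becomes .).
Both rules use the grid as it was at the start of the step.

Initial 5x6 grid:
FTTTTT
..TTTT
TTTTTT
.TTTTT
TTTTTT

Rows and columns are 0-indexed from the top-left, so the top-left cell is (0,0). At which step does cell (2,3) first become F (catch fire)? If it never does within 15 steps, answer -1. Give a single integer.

Step 1: cell (2,3)='T' (+1 fires, +1 burnt)
Step 2: cell (2,3)='T' (+1 fires, +1 burnt)
Step 3: cell (2,3)='T' (+2 fires, +1 burnt)
Step 4: cell (2,3)='T' (+3 fires, +2 burnt)
Step 5: cell (2,3)='F' (+5 fires, +3 burnt)
  -> target ignites at step 5
Step 6: cell (2,3)='.' (+6 fires, +5 burnt)
Step 7: cell (2,3)='.' (+4 fires, +6 burnt)
Step 8: cell (2,3)='.' (+3 fires, +4 burnt)
Step 9: cell (2,3)='.' (+1 fires, +3 burnt)
Step 10: cell (2,3)='.' (+0 fires, +1 burnt)
  fire out at step 10

5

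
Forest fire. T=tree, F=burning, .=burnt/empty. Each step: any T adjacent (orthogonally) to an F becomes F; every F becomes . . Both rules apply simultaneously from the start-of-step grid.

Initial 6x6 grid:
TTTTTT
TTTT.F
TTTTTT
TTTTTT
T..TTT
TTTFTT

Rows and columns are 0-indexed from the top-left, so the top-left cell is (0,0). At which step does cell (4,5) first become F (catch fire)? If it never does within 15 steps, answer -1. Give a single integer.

Step 1: cell (4,5)='T' (+5 fires, +2 burnt)
Step 2: cell (4,5)='T' (+7 fires, +5 burnt)
Step 3: cell (4,5)='F' (+6 fires, +7 burnt)
  -> target ignites at step 3
Step 4: cell (4,5)='.' (+5 fires, +6 burnt)
Step 5: cell (4,5)='.' (+4 fires, +5 burnt)
Step 6: cell (4,5)='.' (+3 fires, +4 burnt)
Step 7: cell (4,5)='.' (+1 fires, +3 burnt)
Step 8: cell (4,5)='.' (+0 fires, +1 burnt)
  fire out at step 8

3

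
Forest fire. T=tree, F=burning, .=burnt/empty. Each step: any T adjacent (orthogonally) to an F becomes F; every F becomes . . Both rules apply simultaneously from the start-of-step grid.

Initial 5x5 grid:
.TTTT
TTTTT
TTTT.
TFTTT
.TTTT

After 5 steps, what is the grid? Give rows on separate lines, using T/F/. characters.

Step 1: 4 trees catch fire, 1 burn out
  .TTTT
  TTTTT
  TFTT.
  F.FTT
  .FTTT
Step 2: 5 trees catch fire, 4 burn out
  .TTTT
  TFTTT
  F.FT.
  ...FT
  ..FTT
Step 3: 6 trees catch fire, 5 burn out
  .FTTT
  F.FTT
  ...F.
  ....F
  ...FT
Step 4: 3 trees catch fire, 6 burn out
  ..FTT
  ...FT
  .....
  .....
  ....F
Step 5: 2 trees catch fire, 3 burn out
  ...FT
  ....F
  .....
  .....
  .....

...FT
....F
.....
.....
.....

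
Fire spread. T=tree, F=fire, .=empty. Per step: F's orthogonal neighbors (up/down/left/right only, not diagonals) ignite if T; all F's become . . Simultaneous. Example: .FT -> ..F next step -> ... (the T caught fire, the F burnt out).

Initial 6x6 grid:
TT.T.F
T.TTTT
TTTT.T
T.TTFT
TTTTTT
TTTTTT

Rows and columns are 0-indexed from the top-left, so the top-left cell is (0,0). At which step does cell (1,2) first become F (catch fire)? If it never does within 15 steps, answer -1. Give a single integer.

Step 1: cell (1,2)='T' (+4 fires, +2 burnt)
Step 2: cell (1,2)='T' (+7 fires, +4 burnt)
Step 3: cell (1,2)='T' (+5 fires, +7 burnt)
Step 4: cell (1,2)='F' (+5 fires, +5 burnt)
  -> target ignites at step 4
Step 5: cell (1,2)='.' (+3 fires, +5 burnt)
Step 6: cell (1,2)='.' (+3 fires, +3 burnt)
Step 7: cell (1,2)='.' (+1 fires, +3 burnt)
Step 8: cell (1,2)='.' (+1 fires, +1 burnt)
Step 9: cell (1,2)='.' (+0 fires, +1 burnt)
  fire out at step 9

4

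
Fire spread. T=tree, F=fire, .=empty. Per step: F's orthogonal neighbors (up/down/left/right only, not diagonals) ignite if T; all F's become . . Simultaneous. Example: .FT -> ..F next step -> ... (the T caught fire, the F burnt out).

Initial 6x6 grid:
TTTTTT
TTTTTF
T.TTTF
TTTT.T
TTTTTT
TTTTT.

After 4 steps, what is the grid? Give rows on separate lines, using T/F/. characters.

Step 1: 4 trees catch fire, 2 burn out
  TTTTTF
  TTTTF.
  T.TTF.
  TTTT.F
  TTTTTT
  TTTTT.
Step 2: 4 trees catch fire, 4 burn out
  TTTTF.
  TTTF..
  T.TF..
  TTTT..
  TTTTTF
  TTTTT.
Step 3: 5 trees catch fire, 4 burn out
  TTTF..
  TTF...
  T.F...
  TTTF..
  TTTTF.
  TTTTT.
Step 4: 5 trees catch fire, 5 burn out
  TTF...
  TF....
  T.....
  TTF...
  TTTF..
  TTTTF.

TTF...
TF....
T.....
TTF...
TTTF..
TTTTF.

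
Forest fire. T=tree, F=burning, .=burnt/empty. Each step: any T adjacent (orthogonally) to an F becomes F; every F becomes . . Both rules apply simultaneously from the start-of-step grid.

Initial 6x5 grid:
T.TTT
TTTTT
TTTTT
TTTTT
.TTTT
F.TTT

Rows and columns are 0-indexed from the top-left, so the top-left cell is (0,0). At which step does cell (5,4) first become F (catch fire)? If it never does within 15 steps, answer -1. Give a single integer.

Step 1: cell (5,4)='T' (+0 fires, +1 burnt)
  fire out at step 1
Target never catches fire within 15 steps

-1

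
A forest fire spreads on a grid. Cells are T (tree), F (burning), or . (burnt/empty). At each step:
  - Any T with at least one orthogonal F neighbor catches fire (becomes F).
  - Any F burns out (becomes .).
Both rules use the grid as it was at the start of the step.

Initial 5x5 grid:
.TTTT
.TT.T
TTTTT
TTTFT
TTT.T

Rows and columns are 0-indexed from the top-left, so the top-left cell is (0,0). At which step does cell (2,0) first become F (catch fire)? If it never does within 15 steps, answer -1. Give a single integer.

Step 1: cell (2,0)='T' (+3 fires, +1 burnt)
Step 2: cell (2,0)='T' (+5 fires, +3 burnt)
Step 3: cell (2,0)='T' (+5 fires, +5 burnt)
Step 4: cell (2,0)='F' (+5 fires, +5 burnt)
  -> target ignites at step 4
Step 5: cell (2,0)='.' (+2 fires, +5 burnt)
Step 6: cell (2,0)='.' (+0 fires, +2 burnt)
  fire out at step 6

4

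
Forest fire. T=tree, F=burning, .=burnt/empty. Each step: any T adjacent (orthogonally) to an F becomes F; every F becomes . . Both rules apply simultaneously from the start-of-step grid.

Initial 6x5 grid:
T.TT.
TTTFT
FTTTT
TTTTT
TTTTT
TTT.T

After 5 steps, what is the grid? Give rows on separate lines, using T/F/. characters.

Step 1: 7 trees catch fire, 2 burn out
  T.TF.
  FTF.F
  .FTFT
  FTTTT
  TTTTT
  TTT.T
Step 2: 8 trees catch fire, 7 burn out
  F.F..
  .F...
  ..F.F
  .FTFT
  FTTTT
  TTT.T
Step 3: 5 trees catch fire, 8 burn out
  .....
  .....
  .....
  ..F.F
  .FTFT
  FTT.T
Step 4: 3 trees catch fire, 5 burn out
  .....
  .....
  .....
  .....
  ..F.F
  .FT.T
Step 5: 2 trees catch fire, 3 burn out
  .....
  .....
  .....
  .....
  .....
  ..F.F

.....
.....
.....
.....
.....
..F.F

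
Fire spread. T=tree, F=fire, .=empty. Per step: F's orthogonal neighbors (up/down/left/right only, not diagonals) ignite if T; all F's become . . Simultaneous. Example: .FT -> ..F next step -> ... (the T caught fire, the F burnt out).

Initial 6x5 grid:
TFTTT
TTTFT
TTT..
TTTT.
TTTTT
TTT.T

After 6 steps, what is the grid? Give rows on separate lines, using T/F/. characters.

Step 1: 6 trees catch fire, 2 burn out
  F.FFT
  TFF.F
  TTT..
  TTTT.
  TTTTT
  TTT.T
Step 2: 4 trees catch fire, 6 burn out
  ....F
  F....
  TFF..
  TTTT.
  TTTTT
  TTT.T
Step 3: 3 trees catch fire, 4 burn out
  .....
  .....
  F....
  TFFT.
  TTTTT
  TTT.T
Step 4: 4 trees catch fire, 3 burn out
  .....
  .....
  .....
  F..F.
  TFFTT
  TTT.T
Step 5: 4 trees catch fire, 4 burn out
  .....
  .....
  .....
  .....
  F..FT
  TFF.T
Step 6: 2 trees catch fire, 4 burn out
  .....
  .....
  .....
  .....
  ....F
  F...T

.....
.....
.....
.....
....F
F...T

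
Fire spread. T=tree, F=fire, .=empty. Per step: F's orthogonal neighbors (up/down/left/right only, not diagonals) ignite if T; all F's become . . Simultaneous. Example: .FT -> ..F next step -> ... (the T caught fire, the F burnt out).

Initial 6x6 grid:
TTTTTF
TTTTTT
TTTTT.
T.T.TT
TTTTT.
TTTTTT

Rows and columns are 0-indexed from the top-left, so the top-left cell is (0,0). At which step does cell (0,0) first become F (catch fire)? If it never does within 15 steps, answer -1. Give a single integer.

Step 1: cell (0,0)='T' (+2 fires, +1 burnt)
Step 2: cell (0,0)='T' (+2 fires, +2 burnt)
Step 3: cell (0,0)='T' (+3 fires, +2 burnt)
Step 4: cell (0,0)='T' (+4 fires, +3 burnt)
Step 5: cell (0,0)='F' (+5 fires, +4 burnt)
  -> target ignites at step 5
Step 6: cell (0,0)='.' (+5 fires, +5 burnt)
Step 7: cell (0,0)='.' (+4 fires, +5 burnt)
Step 8: cell (0,0)='.' (+3 fires, +4 burnt)
Step 9: cell (0,0)='.' (+2 fires, +3 burnt)
Step 10: cell (0,0)='.' (+1 fires, +2 burnt)
Step 11: cell (0,0)='.' (+0 fires, +1 burnt)
  fire out at step 11

5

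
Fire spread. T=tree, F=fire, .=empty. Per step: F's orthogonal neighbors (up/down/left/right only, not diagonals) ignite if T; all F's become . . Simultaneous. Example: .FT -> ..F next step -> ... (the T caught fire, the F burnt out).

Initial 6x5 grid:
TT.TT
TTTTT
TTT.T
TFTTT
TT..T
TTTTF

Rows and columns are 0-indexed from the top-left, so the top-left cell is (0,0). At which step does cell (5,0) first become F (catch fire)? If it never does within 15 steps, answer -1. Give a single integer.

Step 1: cell (5,0)='T' (+6 fires, +2 burnt)
Step 2: cell (5,0)='T' (+8 fires, +6 burnt)
Step 3: cell (5,0)='F' (+5 fires, +8 burnt)
  -> target ignites at step 3
Step 4: cell (5,0)='.' (+3 fires, +5 burnt)
Step 5: cell (5,0)='.' (+2 fires, +3 burnt)
Step 6: cell (5,0)='.' (+0 fires, +2 burnt)
  fire out at step 6

3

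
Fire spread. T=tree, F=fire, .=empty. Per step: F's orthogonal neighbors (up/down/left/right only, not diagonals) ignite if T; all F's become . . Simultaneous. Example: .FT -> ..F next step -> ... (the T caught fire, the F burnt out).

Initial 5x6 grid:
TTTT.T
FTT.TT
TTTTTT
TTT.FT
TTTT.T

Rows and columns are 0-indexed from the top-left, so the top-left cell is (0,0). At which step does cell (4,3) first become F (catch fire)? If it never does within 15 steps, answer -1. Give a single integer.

Step 1: cell (4,3)='T' (+5 fires, +2 burnt)
Step 2: cell (4,3)='T' (+8 fires, +5 burnt)
Step 3: cell (4,3)='T' (+5 fires, +8 burnt)
Step 4: cell (4,3)='T' (+4 fires, +5 burnt)
Step 5: cell (4,3)='T' (+1 fires, +4 burnt)
Step 6: cell (4,3)='F' (+1 fires, +1 burnt)
  -> target ignites at step 6
Step 7: cell (4,3)='.' (+0 fires, +1 burnt)
  fire out at step 7

6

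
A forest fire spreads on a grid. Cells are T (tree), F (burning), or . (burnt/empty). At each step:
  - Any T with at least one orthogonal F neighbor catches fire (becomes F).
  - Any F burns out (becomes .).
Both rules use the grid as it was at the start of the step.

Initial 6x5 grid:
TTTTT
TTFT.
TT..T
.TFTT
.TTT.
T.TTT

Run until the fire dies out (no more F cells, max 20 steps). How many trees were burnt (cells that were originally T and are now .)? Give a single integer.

Answer: 20

Derivation:
Step 1: +6 fires, +2 burnt (F count now 6)
Step 2: +8 fires, +6 burnt (F count now 8)
Step 3: +5 fires, +8 burnt (F count now 5)
Step 4: +1 fires, +5 burnt (F count now 1)
Step 5: +0 fires, +1 burnt (F count now 0)
Fire out after step 5
Initially T: 21, now '.': 29
Total burnt (originally-T cells now '.'): 20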